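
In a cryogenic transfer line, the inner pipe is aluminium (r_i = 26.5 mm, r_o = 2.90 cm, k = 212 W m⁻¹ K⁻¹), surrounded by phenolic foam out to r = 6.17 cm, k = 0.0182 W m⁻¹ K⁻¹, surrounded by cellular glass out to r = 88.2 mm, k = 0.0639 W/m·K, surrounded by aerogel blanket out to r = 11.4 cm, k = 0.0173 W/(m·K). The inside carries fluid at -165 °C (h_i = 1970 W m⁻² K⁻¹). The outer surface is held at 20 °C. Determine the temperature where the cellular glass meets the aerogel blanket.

T = -24.3 °C

Series thermal resistances, inner to outer:
  R'_conv,in = 1/(2πr h) = 1/(2π·0.0265·1970) = 0.003049 m·K/W
  R'_aluminium = ln(0.0290/0.0265)/(2πk) = 0.09015/(2π·212) = 6.768×10^-5 m·K/W
  R'_phenolic foam = ln(0.0617/0.0290)/(2πk) = 0.7550/(2π·0.0182) = 6.602 m·K/W
  R'_cellular glass = ln(0.0882/0.0617)/(2πk) = 0.3573/(2π·0.0639) = 0.8900 m·K/W
  R'_aerogel blanket = ln(0.114/0.0882)/(2πk) = 0.2566/(2π·0.0173) = 2.361 m·K/W
ΣR = 0.003049 + 6.768×10^-5 + 6.602 + 0.8900 + 2.361 = 9.856 m·K/W
Q' = ΔT/ΣR = (-165 °C − 20 °C)/9.856 = -18.77 W/m
From the inner boundary to the cellular glass/aerogel blanket interface, ΣR_partial = 7.495 m·K/W.
T_interface = T_in − Q'·ΣR_partial = -165 °C − (-18.77)(7.495) = -24.3 °C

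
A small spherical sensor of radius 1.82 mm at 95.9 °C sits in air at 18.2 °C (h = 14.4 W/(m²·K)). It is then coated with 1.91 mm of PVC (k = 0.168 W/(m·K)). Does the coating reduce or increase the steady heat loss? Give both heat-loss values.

increases: 0.0466 → 0.146 W

Critical radius for a sphere: r_cr = 2k/h = 0.0233 m = 2.33 cm.
Outer radius after coating: r₂ = 0.00182 + 0.00191 = 0.00373 m.
Since r₁ < r_cr and r₂ ≤ r_cr, the coating moves toward the maximum at r_cr — heat loss rises.
Bare: R = 1/(4πr₁²h) = 1668 K/W; Q = 77.7/1668 = 0.0466 W.
Coated: R = R_cond + R_conv = 530.5 K/W; Q = 77.7/530.5 = 0.146 W.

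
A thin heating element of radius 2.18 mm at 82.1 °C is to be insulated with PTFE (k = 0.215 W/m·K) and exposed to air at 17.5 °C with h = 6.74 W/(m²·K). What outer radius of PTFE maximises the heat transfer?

For a cylinder, r_cr = k_ins/h = 0.215/6.74 = 0.0319 m = 3.19 cm

r_cr = 3.19 cm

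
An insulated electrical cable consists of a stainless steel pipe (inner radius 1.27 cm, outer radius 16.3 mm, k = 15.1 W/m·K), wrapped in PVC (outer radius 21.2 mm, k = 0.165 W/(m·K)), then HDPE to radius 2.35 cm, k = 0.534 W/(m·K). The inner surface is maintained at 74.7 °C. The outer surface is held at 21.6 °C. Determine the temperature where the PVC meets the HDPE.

Series thermal resistances, inner to outer:
  R'_stainless steel = ln(0.0163/0.0127)/(2πk) = 0.2496/(2π·15.1) = 0.002630 m·K/W
  R'_PVC = ln(0.0212/0.0163)/(2πk) = 0.2628/(2π·0.165) = 0.2535 m·K/W
  R'_HDPE = ln(0.0235/0.0212)/(2πk) = 0.1030/(2π·0.534) = 0.03070 m·K/W
ΣR = 0.002630 + 0.2535 + 0.03070 = 0.2868 m·K/W
Q' = ΔT/ΣR = (74.7 °C − 21.6 °C)/0.2868 = 185.1 W/m
From the inner boundary to the PVC/HDPE interface, ΣR_partial = 0.2561 m·K/W.
T_interface = T_in − Q'·ΣR_partial = 74.7 °C − (185.1)(0.2561) = 27.3 °C

T = 27.3 °C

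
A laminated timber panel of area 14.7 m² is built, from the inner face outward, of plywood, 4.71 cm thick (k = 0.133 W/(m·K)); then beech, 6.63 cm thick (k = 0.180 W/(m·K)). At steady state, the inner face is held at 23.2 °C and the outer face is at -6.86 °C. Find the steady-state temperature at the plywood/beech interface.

Resistance network (inner→outer):
  R_plywood = L/(kA) = 0.0471/(0.133·14.7) = 0.02409 K/W
  R_beech = L/(kA) = 0.0663/(0.180·14.7) = 0.02506 K/W
ΣR = 0.02409 + 0.02506 = 0.04915 K/W
Q = ΔT/ΣR = (23.2 °C − -6.86 °C)/0.04915 = 611.6 W
From the inner boundary to the plywood/beech interface, ΣR_partial = 0.02409 K/W.
T_interface = T_in − Q·ΣR_partial = 23.2 °C − (611.6)(0.02409) = 8.47 °C

T = 8.47 °C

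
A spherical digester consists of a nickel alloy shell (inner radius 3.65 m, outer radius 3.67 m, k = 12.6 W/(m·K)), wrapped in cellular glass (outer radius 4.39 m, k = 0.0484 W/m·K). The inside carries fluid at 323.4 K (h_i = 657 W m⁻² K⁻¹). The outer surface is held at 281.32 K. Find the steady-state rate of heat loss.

Series thermal resistances, inner to outer:
  R_conv,in = 1/(4πr²h) = 1/(4π·3.65²·657) = 9.092×10^-6 K/W
  R_nickel alloy = (1/3.65 − 1/3.67)/(4πk) = 0.001493/(4π·12.6) = 9.430×10^-6 K/W
  R_cellular glass = (1/3.67 − 1/4.39)/(4πk) = 0.04469/(4π·0.0484) = 0.07348 K/W
ΣR = 9.092×10^-6 + 9.430×10^-6 + 0.07348 = 0.07350 K/W
Q = ΔT/ΣR = (323.4 K − 281.32 K)/0.07350 = 573 W

Q = 573 W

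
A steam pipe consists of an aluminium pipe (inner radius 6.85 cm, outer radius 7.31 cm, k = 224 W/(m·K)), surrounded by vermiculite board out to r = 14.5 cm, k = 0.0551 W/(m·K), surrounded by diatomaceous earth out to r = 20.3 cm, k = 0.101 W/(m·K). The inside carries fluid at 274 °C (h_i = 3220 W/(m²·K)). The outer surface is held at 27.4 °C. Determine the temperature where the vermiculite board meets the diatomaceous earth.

T = 79.5 °C

Series thermal resistances, inner to outer:
  R'_conv,in = 1/(2πr h) = 1/(2π·0.0685·3220) = 7.216×10^-4 m·K/W
  R'_aluminium = ln(0.0731/0.0685)/(2πk) = 0.06499/(2π·224) = 4.618×10^-5 m·K/W
  R'_vermiculite board = ln(0.145/0.0731)/(2πk) = 0.6849/(2π·0.0551) = 1.978 m·K/W
  R'_diatomaceous earth = ln(0.203/0.145)/(2πk) = 0.3365/(2π·0.101) = 0.5302 m·K/W
ΣR = 7.216×10^-4 + 4.618×10^-5 + 1.978 + 0.5302 = 2.509 m·K/W
Q' = ΔT/ΣR = (274 °C − 27.4 °C)/2.509 = 98.29 W/m
From the inner boundary to the vermiculite board/diatomaceous earth interface, ΣR_partial = 1.979 m·K/W.
T_interface = T_in − Q'·ΣR_partial = 274 °C − (98.29)(1.979) = 79.5 °C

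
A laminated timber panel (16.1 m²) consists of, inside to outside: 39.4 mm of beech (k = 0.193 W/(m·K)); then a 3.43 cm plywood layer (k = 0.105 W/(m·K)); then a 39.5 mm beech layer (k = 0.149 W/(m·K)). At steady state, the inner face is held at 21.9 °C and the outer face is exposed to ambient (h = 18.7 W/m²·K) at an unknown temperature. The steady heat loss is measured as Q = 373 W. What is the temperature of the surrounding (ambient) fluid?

Sum the resistances:
  R_beech = L/(kA) = 0.0394/(0.193·16.1) = 0.01268 K/W
  R_plywood = L/(kA) = 0.0343/(0.105·16.1) = 0.02029 K/W
  R_beech = L/(kA) = 0.0395/(0.149·16.1) = 0.01647 K/W
  R_conv,out = 1/(hA) = 1/(18.7·16.1) = 0.003321 K/W
ΣR = 0.05276 K/W
ΔT = Q·ΣR = 373 × 0.05276 = 19.68 K
Heat flows outward, so T_out = T_in − ΔT = 21.9 − 19.68 = 2.22 °C

T_out = 2.22 °C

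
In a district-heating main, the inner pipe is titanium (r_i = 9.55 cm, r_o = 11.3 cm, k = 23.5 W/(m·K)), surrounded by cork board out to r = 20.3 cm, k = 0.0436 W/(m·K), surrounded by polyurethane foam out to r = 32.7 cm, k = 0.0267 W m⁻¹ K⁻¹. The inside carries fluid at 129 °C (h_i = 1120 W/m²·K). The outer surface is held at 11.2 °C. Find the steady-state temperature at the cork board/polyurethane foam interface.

Series thermal resistances, inner to outer:
  R'_conv,in = 1/(2πr h) = 1/(2π·0.0955·1120) = 0.001488 m·K/W
  R'_titanium = ln(0.113/0.0955)/(2πk) = 0.1683/(2π·23.5) = 0.001140 m·K/W
  R'_cork board = ln(0.203/0.113)/(2πk) = 0.5858/(2π·0.0436) = 2.138 m·K/W
  R'_polyurethane foam = ln(0.327/0.203)/(2πk) = 0.4768/(2π·0.0267) = 2.842 m·K/W
ΣR = 0.001488 + 0.001140 + 2.138 + 2.842 = 4.983 m·K/W
Q' = ΔT/ΣR = (129 °C − 11.2 °C)/4.983 = 23.64 W/m
From the inner boundary to the cork board/polyurethane foam interface, ΣR_partial = 2.141 m·K/W.
T_interface = T_in − Q'·ΣR_partial = 129 °C − (23.64)(2.141) = 78.4 °C

T = 78.4 °C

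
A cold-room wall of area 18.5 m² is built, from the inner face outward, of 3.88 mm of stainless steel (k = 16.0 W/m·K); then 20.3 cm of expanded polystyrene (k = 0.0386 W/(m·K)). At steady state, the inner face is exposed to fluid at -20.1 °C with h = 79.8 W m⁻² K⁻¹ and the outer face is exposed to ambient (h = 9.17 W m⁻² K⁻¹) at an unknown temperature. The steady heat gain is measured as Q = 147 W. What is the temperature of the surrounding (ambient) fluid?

Series resistances:
  R_conv,in = 1/(hA) = 1/(79.8·18.5) = 6.774×10^-4 K/W
  R_stainless steel = L/(kA) = 0.00388/(16.0·18.5) = 1.311×10^-5 K/W
  R_expanded polystyrene = L/(kA) = 0.203/(0.0386·18.5) = 0.2843 K/W
  R_conv,out = 1/(hA) = 1/(9.17·18.5) = 0.005895 K/W
ΣR = 0.2909 K/W
ΔT = Q·ΣR = 147 × 0.2909 = 42.76 K
Heat flows inward, so T_out = T_in + ΔT = -20.1 + 42.76 = 22.7 °C

T_out = 22.7 °C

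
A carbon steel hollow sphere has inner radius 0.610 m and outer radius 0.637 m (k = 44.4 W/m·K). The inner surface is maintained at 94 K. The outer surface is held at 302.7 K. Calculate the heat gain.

Q = 4πk·ΔT/(1/r₁ − 1/r₂) = 4π × 44.4 × 208.7 / (1/0.610 − 1/0.637) = 1.68×10^6 W

Q = 1680 kW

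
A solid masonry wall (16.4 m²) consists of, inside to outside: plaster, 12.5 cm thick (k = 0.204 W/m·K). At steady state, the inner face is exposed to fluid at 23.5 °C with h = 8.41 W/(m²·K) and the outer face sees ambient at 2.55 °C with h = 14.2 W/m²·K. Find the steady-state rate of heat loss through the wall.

Q = 428 W

Series thermal resistances, inner to outer:
  R_conv,in = 1/(hA) = 1/(8.41·16.4) = 0.007250 K/W
  R_plaster = L/(kA) = 0.125/(0.204·16.4) = 0.03736 K/W
  R_conv,out = 1/(hA) = 1/(14.2·16.4) = 0.004294 K/W
ΣR = 0.007250 + 0.03736 + 0.004294 = 0.04890 K/W
Q = ΔT/ΣR = (23.5 °C − 2.55 °C)/0.04890 = 428 W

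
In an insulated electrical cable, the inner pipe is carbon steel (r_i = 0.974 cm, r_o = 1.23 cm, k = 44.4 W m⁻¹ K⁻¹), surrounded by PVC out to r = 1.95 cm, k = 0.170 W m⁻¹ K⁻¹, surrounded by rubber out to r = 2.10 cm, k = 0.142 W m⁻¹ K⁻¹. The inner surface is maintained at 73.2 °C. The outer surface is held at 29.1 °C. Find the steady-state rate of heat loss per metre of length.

Resistance network (inner→outer):
  R'_carbon steel = ln(0.0123/0.00974)/(2πk) = 0.2334/(2π·44.4) = 8.365×10^-4 m·K/W
  R'_PVC = ln(0.0195/0.0123)/(2πk) = 0.4608/(2π·0.170) = 0.4314 m·K/W
  R'_rubber = ln(0.0210/0.0195)/(2πk) = 0.07411/(2π·0.142) = 0.08306 m·K/W
ΣR = 8.365×10^-4 + 0.4314 + 0.08306 = 0.5153 m·K/W
Q' = ΔT/ΣR = (73.2 °C − 29.1 °C)/0.5153 = 85.6 W/m

Q' = 85.6 W/m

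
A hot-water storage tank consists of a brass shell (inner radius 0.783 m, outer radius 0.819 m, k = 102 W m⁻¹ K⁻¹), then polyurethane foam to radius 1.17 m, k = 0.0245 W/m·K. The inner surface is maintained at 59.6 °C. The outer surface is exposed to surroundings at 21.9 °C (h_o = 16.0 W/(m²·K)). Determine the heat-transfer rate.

Series thermal resistances, inner to outer:
  R_brass = (1/0.783 − 1/0.819)/(4πk) = 0.05614/(4π·102) = 4.380×10^-5 K/W
  R_polyurethane foam = (1/0.819 − 1/1.17)/(4πk) = 0.3663/(4π·0.0245) = 1.190 K/W
  R_conv,out = 1/(4πr²h) = 1/(4π·1.17²·16.0) = 0.003633 K/W
ΣR = 4.380×10^-5 + 1.190 + 0.003633 = 1.194 K/W
Q = ΔT/ΣR = (59.6 °C − 21.9 °C)/1.194 = 31.6 W

Q = 31.6 W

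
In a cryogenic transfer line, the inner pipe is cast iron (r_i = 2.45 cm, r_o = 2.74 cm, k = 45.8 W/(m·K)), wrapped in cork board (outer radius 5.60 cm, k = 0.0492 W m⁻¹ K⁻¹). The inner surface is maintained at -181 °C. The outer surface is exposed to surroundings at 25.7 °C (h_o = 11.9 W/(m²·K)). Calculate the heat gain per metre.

Q' = 81.0 W/m

Series thermal resistances, inner to outer:
  R'_cast iron = ln(0.0274/0.0245)/(2πk) = 0.1119/(2π·45.8) = 3.887×10^-4 m·K/W
  R'_cork board = ln(0.0560/0.0274)/(2πk) = 0.7148/(2π·0.0492) = 2.312 m·K/W
  R'_conv,out = 1/(2πr h) = 1/(2π·0.0560·11.9) = 0.2388 m·K/W
ΣR = 3.887×10^-4 + 2.312 + 0.2388 = 2.551 m·K/W
Q' = ΔT/ΣR = (-181 °C − 25.7 °C)/2.551 = -81.0 W/m
(Negative Q' ⇒ heat flows inward; heat gain = 81.0 W/m.)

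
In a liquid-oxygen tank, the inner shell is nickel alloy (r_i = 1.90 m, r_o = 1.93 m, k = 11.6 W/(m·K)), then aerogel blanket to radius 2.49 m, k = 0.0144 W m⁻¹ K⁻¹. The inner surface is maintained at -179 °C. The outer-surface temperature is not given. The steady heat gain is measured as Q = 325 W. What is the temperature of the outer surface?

T_out = 30.3 °C

Series resistances:
  R_nickel alloy = (1/1.90 − 1/1.93)/(4πk) = 0.008181/(4π·11.6) = 5.612×10^-5 K/W
  R_aerogel blanket = (1/1.93 − 1/2.49)/(4πk) = 0.1165/(4π·0.0144) = 0.6440 K/W
ΣR = 0.6440 K/W
ΔT = Q·ΣR = 325 × 0.6440 = 209.3 K
Heat flows inward, so T_out = T_in + ΔT = -179 + 209.3 = 30.3 °C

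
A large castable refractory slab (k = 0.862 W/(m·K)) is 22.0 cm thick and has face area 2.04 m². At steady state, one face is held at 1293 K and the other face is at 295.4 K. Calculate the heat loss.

Q = 7970 W

Q = kA·ΔT/L = 0.862 × 2.04 × |1293 K − 295.4 K| / 0.220 = 7970 W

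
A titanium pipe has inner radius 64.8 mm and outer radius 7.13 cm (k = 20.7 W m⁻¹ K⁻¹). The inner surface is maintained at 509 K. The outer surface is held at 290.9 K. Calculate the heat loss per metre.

Q' = 297 kW/m

Q' = 2πk·ΔT/ln(r₂/r₁) = 2π × 20.7 × 218.1 / ln(0.0713/0.0648) = 2.97×10^5 W/m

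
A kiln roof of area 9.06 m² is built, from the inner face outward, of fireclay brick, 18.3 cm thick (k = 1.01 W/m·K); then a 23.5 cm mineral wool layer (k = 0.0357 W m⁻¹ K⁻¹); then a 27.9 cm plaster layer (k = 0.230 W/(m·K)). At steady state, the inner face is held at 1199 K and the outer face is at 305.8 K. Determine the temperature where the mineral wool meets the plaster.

T = 442 K

Series thermal resistances, inner to outer:
  R_fireclay brick = L/(kA) = 0.183/(1.01·9.06) = 0.02000 K/W
  R_mineral wool = L/(kA) = 0.235/(0.0357·9.06) = 0.7266 K/W
  R_plaster = L/(kA) = 0.279/(0.230·9.06) = 0.1339 K/W
ΣR = 0.02000 + 0.7266 + 0.1339 = 0.8805 K/W
Q = ΔT/ΣR = (1199 K − 305.8 K)/0.8805 = 1014 W
From the inner boundary to the mineral wool/plaster interface, ΣR_partial = 0.7466 K/W.
T_interface = T_in − Q·ΣR_partial = 1199 K − (1014)(0.7466) = 442 K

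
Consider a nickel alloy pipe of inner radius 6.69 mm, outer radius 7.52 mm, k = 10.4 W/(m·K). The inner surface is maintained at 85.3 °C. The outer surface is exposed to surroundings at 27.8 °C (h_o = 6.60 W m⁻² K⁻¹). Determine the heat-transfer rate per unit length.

Resistance network (inner→outer):
  R'_nickel alloy = ln(0.00752/0.00669)/(2πk) = 0.1170/(2π·10.4) = 0.001790 m·K/W
  R'_conv,out = 1/(2πr h) = 1/(2π·0.00752·6.60) = 3.207 m·K/W
ΣR = 0.001790 + 3.207 = 3.209 m·K/W
Q' = ΔT/ΣR = (85.3 °C − 27.8 °C)/3.209 = 17.9 W/m

Q' = 17.9 W/m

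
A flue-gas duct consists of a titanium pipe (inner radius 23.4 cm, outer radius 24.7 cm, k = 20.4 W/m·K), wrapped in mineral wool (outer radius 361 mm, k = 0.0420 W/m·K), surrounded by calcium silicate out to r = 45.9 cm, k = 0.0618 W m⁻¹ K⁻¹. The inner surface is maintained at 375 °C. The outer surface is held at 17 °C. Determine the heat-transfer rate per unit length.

Q' = 174 W/m

Series thermal resistances, inner to outer:
  R'_titanium = ln(0.247/0.234)/(2πk) = 0.05407/(2π·20.4) = 4.218×10^-4 m·K/W
  R'_mineral wool = ln(0.361/0.247)/(2πk) = 0.3795/(2π·0.0420) = 1.438 m·K/W
  R'_calcium silicate = ln(0.459/0.361)/(2πk) = 0.2402/(2π·0.0618) = 0.6185 m·K/W
ΣR = 4.218×10^-4 + 1.438 + 0.6185 = 2.057 m·K/W
Q' = ΔT/ΣR = (375 °C − 17 °C)/2.057 = 174 W/m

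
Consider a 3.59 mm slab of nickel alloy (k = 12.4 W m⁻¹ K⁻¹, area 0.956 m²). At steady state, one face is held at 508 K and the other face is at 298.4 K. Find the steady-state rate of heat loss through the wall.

Q = kA·ΔT/L = 12.4 × 0.956 × |508 K − 298.4 K| / 0.00359 = 6.92×10^5 W

Q = 6.92×10^5 W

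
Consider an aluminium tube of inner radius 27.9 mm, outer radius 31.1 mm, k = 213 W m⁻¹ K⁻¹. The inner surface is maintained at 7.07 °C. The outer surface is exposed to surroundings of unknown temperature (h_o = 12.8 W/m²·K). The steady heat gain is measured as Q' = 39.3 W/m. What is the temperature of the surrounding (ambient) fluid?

T_out = 22.8 °C

Series resistances:
  R'_aluminium = ln(0.0311/0.0279)/(2πk) = 0.1086/(2π·213) = 8.113×10^-5 m·K/W
  R'_conv,out = 1/(2πr h) = 1/(2π·0.0311·12.8) = 0.3998 m·K/W
ΣR = 0.3999 m·K/W
ΔT = Q'·ΣR = 39.3 × 0.3999 = 15.72 K
Heat flows inward, so T_out = T_in + ΔT = 7.07 + 15.72 = 22.8 °C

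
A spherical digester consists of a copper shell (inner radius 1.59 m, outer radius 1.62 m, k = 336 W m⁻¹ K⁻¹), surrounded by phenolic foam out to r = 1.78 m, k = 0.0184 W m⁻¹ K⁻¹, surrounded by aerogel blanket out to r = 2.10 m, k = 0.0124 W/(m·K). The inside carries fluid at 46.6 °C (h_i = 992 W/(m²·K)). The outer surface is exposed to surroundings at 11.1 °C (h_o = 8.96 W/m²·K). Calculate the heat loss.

Series thermal resistances, inner to outer:
  R_conv,in = 1/(4πr²h) = 1/(4π·1.59²·992) = 3.173×10^-5 K/W
  R_copper = (1/1.59 − 1/1.62)/(4πk) = 0.01165/(4π·336) = 2.758×10^-6 K/W
  R_phenolic foam = (1/1.62 − 1/1.78)/(4πk) = 0.05549/(4π·0.0184) = 0.2400 K/W
  R_aerogel blanket = (1/1.78 − 1/2.10)/(4πk) = 0.08561/(4π·0.0124) = 0.5494 K/W
  R_conv,out = 1/(4πr²h) = 1/(4π·2.10²·8.96) = 0.002014 K/W
ΣR = 3.173×10^-5 + 2.758×10^-6 + 0.2400 + 0.5494 + 0.002014 = 0.7914 K/W
Q = ΔT/ΣR = (46.6 °C − 11.1 °C)/0.7914 = 44.9 W

Q = 44.9 W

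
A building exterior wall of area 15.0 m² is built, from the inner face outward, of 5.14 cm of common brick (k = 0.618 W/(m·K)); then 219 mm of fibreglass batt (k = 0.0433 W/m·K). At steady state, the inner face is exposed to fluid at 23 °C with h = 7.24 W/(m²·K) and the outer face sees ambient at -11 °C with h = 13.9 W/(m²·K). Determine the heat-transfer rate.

Q = 95.3 W

Series thermal resistances, inner to outer:
  R_conv,in = 1/(hA) = 1/(7.24·15.0) = 0.009208 K/W
  R_common brick = L/(kA) = 0.0514/(0.618·15.0) = 0.005545 K/W
  R_fibreglass batt = L/(kA) = 0.219/(0.0433·15.0) = 0.3372 K/W
  R_conv,out = 1/(hA) = 1/(13.9·15.0) = 0.004796 K/W
ΣR = 0.009208 + 0.005545 + 0.3372 + 0.004796 = 0.3567 K/W
Q = ΔT/ΣR = (23 °C − -11 °C)/0.3567 = 95.3 W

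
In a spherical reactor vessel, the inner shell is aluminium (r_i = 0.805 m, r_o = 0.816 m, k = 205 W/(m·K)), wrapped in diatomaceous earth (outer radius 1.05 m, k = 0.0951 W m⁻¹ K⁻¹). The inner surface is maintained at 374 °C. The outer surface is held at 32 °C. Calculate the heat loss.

Treat each layer as a resistance in series:
  R_aluminium = (1/0.805 − 1/0.816)/(4πk) = 0.01675/(4π·205) = 6.500×10^-6 K/W
  R_diatomaceous earth = (1/0.816 − 1/1.05)/(4πk) = 0.2731/(4π·0.0951) = 0.2285 K/W
ΣR = 6.500×10^-6 + 0.2285 = 0.2285 K/W
Q = ΔT/ΣR = (374 °C − 32 °C)/0.2285 = 1500 W

Q = 1500 W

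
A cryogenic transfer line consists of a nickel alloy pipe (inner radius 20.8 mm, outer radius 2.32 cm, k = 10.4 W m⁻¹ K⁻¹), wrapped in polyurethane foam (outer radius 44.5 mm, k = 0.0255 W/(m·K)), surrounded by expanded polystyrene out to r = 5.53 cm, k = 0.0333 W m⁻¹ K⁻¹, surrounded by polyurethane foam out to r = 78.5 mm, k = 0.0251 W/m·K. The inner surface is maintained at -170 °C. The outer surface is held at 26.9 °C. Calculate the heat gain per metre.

Resistance network (inner→outer):
  R'_nickel alloy = ln(0.0232/0.0208)/(2πk) = 0.1092/(2π·10.4) = 0.001671 m·K/W
  R'_polyurethane foam = ln(0.0445/0.0232)/(2πk) = 0.6513/(2π·0.0255) = 4.065 m·K/W
  R'_expanded polystyrene = ln(0.0553/0.0445)/(2πk) = 0.2173/(2π·0.0333) = 1.038 m·K/W
  R'_polyurethane foam = ln(0.0785/0.0553)/(2πk) = 0.3503/(2π·0.0251) = 2.221 m·K/W
ΣR = 0.001671 + 4.065 + 1.038 + 2.221 = 7.326 m·K/W
Q' = ΔT/ΣR = (-170 °C − 26.9 °C)/7.326 = -26.9 W/m
(Negative Q' ⇒ heat flows inward; heat gain = 26.9 W/m.)

Q' = 26.9 W/m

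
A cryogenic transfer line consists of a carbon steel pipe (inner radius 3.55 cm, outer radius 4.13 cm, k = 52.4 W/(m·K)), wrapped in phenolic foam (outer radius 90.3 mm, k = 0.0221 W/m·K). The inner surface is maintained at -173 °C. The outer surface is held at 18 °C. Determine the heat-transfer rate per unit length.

Resistance network (inner→outer):
  R'_carbon steel = ln(0.0413/0.0355)/(2πk) = 0.1513/(2π·52.4) = 4.596×10^-4 m·K/W
  R'_phenolic foam = ln(0.0903/0.0413)/(2πk) = 0.7823/(2π·0.0221) = 5.634 m·K/W
ΣR = 4.596×10^-4 + 5.634 = 5.634 m·K/W
Q' = ΔT/ΣR = (-173 °C − 18 °C)/5.634 = -33.9 W/m
(Negative Q' ⇒ heat flows inward; heat gain = 33.9 W/m.)

Q' = 33.9 W/m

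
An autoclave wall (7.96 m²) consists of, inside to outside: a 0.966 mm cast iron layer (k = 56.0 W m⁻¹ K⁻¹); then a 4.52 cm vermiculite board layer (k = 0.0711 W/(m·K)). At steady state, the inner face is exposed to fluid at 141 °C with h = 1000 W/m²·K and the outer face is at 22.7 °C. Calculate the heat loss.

Resistance network (inner→outer):
  R_conv,in = 1/(hA) = 1/(1000·7.96) = 1.256×10^-4 K/W
  R_cast iron = L/(kA) = 9.66×10^-4/(56.0·7.96) = 2.167×10^-6 K/W
  R_vermiculite board = L/(kA) = 0.0452/(0.0711·7.96) = 0.07986 K/W
ΣR = 1.256×10^-4 + 2.167×10^-6 + 0.07986 = 0.07999 K/W
Q = ΔT/ΣR = (141 °C − 22.7 °C)/0.07999 = 1480 W

Q = 1480 W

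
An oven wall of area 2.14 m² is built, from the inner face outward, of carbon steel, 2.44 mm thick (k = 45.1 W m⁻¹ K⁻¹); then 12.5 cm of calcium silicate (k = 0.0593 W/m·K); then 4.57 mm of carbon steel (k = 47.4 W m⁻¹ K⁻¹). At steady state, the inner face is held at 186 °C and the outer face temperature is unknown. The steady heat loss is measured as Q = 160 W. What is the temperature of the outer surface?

T_out = 28.4 °C

Series resistances:
  R_carbon steel = L/(kA) = 0.00244/(45.1·2.14) = 2.528×10^-5 K/W
  R_calcium silicate = L/(kA) = 0.125/(0.0593·2.14) = 0.9850 K/W
  R_carbon steel = L/(kA) = 0.00457/(47.4·2.14) = 4.505×10^-5 K/W
ΣR = 0.9851 K/W
ΔT = Q·ΣR = 160 × 0.9851 = 157.6 K
Heat flows outward, so T_out = T_in − ΔT = 186 − 157.6 = 28.4 °C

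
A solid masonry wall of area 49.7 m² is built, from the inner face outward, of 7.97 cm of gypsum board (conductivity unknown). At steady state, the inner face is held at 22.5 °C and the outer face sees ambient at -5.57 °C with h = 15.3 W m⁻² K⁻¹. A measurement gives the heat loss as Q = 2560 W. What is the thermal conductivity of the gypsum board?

k = 0.166 W/m·K

ΣR = ΔT/Q = |22.5 − -5.57|/2560 = 0.01096 K/W
Known resistances:
  R_conv,out = 1/(hA) = 1/(15.3·49.7) = 0.001315 K/W
R_gypsum board = ΣR − ΣR_known = 0.01096 − 0.001315 = 0.009645 K/W
L/(kA) = 0.009645 ⇒ k = 0.0797/(0.009645·49.7) = 0.166 W/m·K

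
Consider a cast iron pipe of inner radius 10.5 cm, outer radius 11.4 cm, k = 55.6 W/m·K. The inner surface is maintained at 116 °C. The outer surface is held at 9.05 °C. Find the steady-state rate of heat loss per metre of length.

Q' = 2πk·ΔT/ln(r₂/r₁) = 2π × 55.6 × 106.95 / ln(0.114/0.105) = 4.54×10^5 W/m

Q' = 454 kW/m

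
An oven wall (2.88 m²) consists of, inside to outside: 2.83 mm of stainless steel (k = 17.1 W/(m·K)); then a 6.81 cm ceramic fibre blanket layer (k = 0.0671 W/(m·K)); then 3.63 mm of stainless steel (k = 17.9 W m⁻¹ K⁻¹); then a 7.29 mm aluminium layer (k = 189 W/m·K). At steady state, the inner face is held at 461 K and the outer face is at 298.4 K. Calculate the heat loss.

Q = 461 W

Resistance network (inner→outer):
  R_stainless steel = L/(kA) = 0.00283/(17.1·2.88) = 5.746×10^-5 K/W
  R_ceramic fibre blanket = L/(kA) = 0.0681/(0.0671·2.88) = 0.3524 K/W
  R_stainless steel = L/(kA) = 0.00363/(17.9·2.88) = 7.041×10^-5 K/W
  R_aluminium = L/(kA) = 0.00729/(189·2.88) = 1.339×10^-5 K/W
ΣR = 5.746×10^-5 + 0.3524 + 7.041×10^-5 + 1.339×10^-5 = 0.3525 K/W
Q = ΔT/ΣR = (461 K − 298.4 K)/0.3525 = 461 W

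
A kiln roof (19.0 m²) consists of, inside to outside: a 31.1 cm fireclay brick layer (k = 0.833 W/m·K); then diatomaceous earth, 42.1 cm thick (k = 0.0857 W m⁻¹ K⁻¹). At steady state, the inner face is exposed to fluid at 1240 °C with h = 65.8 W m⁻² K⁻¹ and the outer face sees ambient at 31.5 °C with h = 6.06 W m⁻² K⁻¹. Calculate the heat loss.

Treat each layer as a resistance in series:
  R_conv,in = 1/(hA) = 1/(65.8·19.0) = 7.999×10^-4 K/W
  R_fireclay brick = L/(kA) = 0.311/(0.833·19.0) = 0.01965 K/W
  R_diatomaceous earth = L/(kA) = 0.421/(0.0857·19.0) = 0.2586 K/W
  R_conv,out = 1/(hA) = 1/(6.06·19.0) = 0.008685 K/W
ΣR = 7.999×10^-4 + 0.01965 + 0.2586 + 0.008685 = 0.2877 K/W
Q = ΔT/ΣR = (1240 °C − 31.5 °C)/0.2877 = 4200 W

Q = 4200 W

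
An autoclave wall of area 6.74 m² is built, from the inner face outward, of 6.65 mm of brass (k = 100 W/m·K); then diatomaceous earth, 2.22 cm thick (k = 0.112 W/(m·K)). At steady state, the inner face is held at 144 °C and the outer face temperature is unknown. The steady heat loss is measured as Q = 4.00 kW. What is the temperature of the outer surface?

T_out = 26.3 °C

Sum the resistances:
  R_brass = L/(kA) = 0.00665/(100·6.74) = 9.866×10^-6 K/W
  R_diatomaceous earth = L/(kA) = 0.0222/(0.112·6.74) = 0.02941 K/W
ΣR = 0.02942 K/W
ΔT = Q·ΣR = 4000 × 0.02942 = 117.7 K
Heat flows outward, so T_out = T_in − ΔT = 144 − 117.7 = 26.3 °C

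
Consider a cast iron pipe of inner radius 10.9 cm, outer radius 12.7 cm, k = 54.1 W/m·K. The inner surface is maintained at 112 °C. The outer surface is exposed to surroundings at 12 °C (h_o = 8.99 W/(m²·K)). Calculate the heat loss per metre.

Q' = 715 W/m

Treat each layer as a resistance in series:
  R'_cast iron = ln(0.127/0.109)/(2πk) = 0.1528/(2π·54.1) = 4.496×10^-4 m·K/W
  R'_conv,out = 1/(2πr h) = 1/(2π·0.127·8.99) = 0.1394 m·K/W
ΣR = 4.496×10^-4 + 0.1394 = 0.1398 m·K/W
Q' = ΔT/ΣR = (112 °C − 12 °C)/0.1398 = 715 W/m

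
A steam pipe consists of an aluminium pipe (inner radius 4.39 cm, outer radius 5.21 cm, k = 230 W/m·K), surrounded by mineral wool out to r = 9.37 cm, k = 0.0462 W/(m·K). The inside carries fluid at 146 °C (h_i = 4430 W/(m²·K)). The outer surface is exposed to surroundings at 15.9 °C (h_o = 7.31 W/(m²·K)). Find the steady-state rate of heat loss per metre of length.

Series thermal resistances, inner to outer:
  R'_conv,in = 1/(2πr h) = 1/(2π·0.0439·4430) = 8.184×10^-4 m·K/W
  R'_aluminium = ln(0.0521/0.0439)/(2πk) = 0.1713/(2π·230) = 1.185×10^-4 m·K/W
  R'_mineral wool = ln(0.0937/0.0521)/(2πk) = 0.5869/(2π·0.0462) = 2.022 m·K/W
  R'_conv,out = 1/(2πr h) = 1/(2π·0.0937·7.31) = 0.2324 m·K/W
ΣR = 8.184×10^-4 + 1.185×10^-4 + 2.022 + 0.2324 = 2.255 m·K/W
Q' = ΔT/ΣR = (146 °C − 15.9 °C)/2.255 = 57.7 W/m

Q' = 57.7 W/m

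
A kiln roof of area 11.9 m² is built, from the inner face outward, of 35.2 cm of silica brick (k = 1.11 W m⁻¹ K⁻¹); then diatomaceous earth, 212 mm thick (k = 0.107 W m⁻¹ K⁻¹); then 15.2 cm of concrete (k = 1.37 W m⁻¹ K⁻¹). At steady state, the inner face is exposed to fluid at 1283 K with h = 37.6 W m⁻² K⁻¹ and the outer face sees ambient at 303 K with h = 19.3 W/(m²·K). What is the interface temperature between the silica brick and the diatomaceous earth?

Treat each layer as a resistance in series:
  R_conv,in = 1/(hA) = 1/(37.6·11.9) = 0.002235 K/W
  R_silica brick = L/(kA) = 0.352/(1.11·11.9) = 0.02665 K/W
  R_diatomaceous earth = L/(kA) = 0.212/(0.107·11.9) = 0.1665 K/W
  R_concrete = L/(kA) = 0.152/(1.37·11.9) = 0.009323 K/W
  R_conv,out = 1/(hA) = 1/(19.3·11.9) = 0.004354 K/W
ΣR = 0.002235 + 0.02665 + 0.1665 + 0.009323 + 0.004354 = 0.2091 K/W
Q = ΔT/ΣR = (1283 K − 303 K)/0.2091 = 4687 W
From the inner boundary to the silica brick/diatomaceous earth interface, ΣR_partial = 0.02889 K/W.
T_interface = T_in − Q·ΣR_partial = 1283 K − (4687)(0.02889) = 1148 K

T = 1148 K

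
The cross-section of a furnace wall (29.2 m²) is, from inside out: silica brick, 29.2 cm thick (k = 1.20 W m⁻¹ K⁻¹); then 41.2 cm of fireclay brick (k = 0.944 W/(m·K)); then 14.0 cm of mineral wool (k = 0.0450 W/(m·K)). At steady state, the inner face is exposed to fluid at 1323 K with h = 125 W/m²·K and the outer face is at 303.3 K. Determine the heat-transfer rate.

Resistance network (inner→outer):
  R_conv,in = 1/(hA) = 1/(125·29.2) = 2.740×10^-4 K/W
  R_silica brick = L/(kA) = 0.292/(1.20·29.2) = 0.008333 K/W
  R_fireclay brick = L/(kA) = 0.412/(0.944·29.2) = 0.01495 K/W
  R_mineral wool = L/(kA) = 0.140/(0.0450·29.2) = 0.1065 K/W
ΣR = 2.740×10^-4 + 0.008333 + 0.01495 + 0.1065 = 0.1301 K/W
Q = ΔT/ΣR = (1323 K − 303.3 K)/0.1301 = 7840 W

Q = 7840 W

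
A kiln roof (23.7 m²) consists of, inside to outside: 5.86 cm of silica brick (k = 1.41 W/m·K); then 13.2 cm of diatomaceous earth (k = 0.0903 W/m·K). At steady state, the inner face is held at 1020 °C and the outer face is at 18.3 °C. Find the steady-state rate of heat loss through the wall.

Q = 15800 W

Resistance network (inner→outer):
  R_silica brick = L/(kA) = 0.0586/(1.41·23.7) = 0.001754 K/W
  R_diatomaceous earth = L/(kA) = 0.132/(0.0903·23.7) = 0.06168 K/W
ΣR = 0.001754 + 0.06168 = 0.06343 K/W
Q = ΔT/ΣR = (1020 °C − 18.3 °C)/0.06343 = 15800 W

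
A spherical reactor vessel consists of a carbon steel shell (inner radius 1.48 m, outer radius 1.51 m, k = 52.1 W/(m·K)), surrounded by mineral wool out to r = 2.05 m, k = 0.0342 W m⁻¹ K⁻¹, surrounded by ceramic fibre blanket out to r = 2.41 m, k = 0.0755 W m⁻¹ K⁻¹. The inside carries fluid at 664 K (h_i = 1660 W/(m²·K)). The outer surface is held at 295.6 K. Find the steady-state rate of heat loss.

Resistance network (inner→outer):
  R_conv,in = 1/(4πr²h) = 1/(4π·1.48²·1660) = 2.189×10^-5 K/W
  R_carbon steel = (1/1.48 − 1/1.51)/(4πk) = 0.01342/(4π·52.1) = 2.050×10^-5 K/W
  R_mineral wool = (1/1.51 − 1/2.05)/(4πk) = 0.1744/(4π·0.0342) = 0.4059 K/W
  R_ceramic fibre blanket = (1/2.05 − 1/2.41)/(4πk) = 0.07287/(4π·0.0755) = 0.07680 K/W
ΣR = 2.189×10^-5 + 2.050×10^-5 + 0.4059 + 0.07680 = 0.4827 K/W
Q = ΔT/ΣR = (664 K − 295.6 K)/0.4827 = 763 W

Q = 763 W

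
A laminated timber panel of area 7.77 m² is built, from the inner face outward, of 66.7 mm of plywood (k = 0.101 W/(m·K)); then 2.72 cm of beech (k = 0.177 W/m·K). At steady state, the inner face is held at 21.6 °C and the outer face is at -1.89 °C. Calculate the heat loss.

Q = 224 W

Resistance network (inner→outer):
  R_plywood = L/(kA) = 0.0667/(0.101·7.77) = 0.08499 K/W
  R_beech = L/(kA) = 0.0272/(0.177·7.77) = 0.01978 K/W
ΣR = 0.08499 + 0.01978 = 0.1048 K/W
Q = ΔT/ΣR = (21.6 °C − -1.89 °C)/0.1048 = 224 W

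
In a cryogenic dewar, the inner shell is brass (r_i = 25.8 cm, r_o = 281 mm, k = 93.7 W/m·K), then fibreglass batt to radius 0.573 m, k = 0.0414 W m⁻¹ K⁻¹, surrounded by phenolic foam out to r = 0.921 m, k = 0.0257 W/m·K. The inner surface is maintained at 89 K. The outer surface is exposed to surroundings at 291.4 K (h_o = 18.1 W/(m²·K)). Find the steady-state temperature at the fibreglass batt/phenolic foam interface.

Treat each layer as a resistance in series:
  R_brass = (1/0.258 − 1/0.281)/(4πk) = 0.3173/(4π·93.7) = 2.694×10^-4 K/W
  R_fibreglass batt = (1/0.281 − 1/0.573)/(4πk) = 1.814/(4π·0.0414) = 3.486 K/W
  R_phenolic foam = (1/0.573 − 1/0.921)/(4πk) = 0.6594/(4π·0.0257) = 2.042 K/W
  R_conv,out = 1/(4πr²h) = 1/(4π·0.921²·18.1) = 0.005183 K/W
ΣR = 2.694×10^-4 + 3.486 + 2.042 + 0.005183 = 5.533 K/W
Q = ΔT/ΣR = (89 K − 291.4 K)/5.533 = -36.58 W
From the inner boundary to the fibreglass batt/phenolic foam interface, ΣR_partial = 3.486 K/W.
T_interface = T_in − Q·ΣR_partial = 89 K − (-36.58)(3.486) = 216.5 K

T = 216.5 K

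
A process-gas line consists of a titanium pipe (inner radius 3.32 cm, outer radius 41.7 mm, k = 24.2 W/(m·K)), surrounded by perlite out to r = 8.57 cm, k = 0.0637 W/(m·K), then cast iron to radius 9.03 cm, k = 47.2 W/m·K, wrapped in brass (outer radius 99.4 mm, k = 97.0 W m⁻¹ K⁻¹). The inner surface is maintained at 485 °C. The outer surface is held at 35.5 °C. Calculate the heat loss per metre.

Series thermal resistances, inner to outer:
  R'_titanium = ln(0.0417/0.0332)/(2πk) = 0.2280/(2π·24.2) = 0.001499 m·K/W
  R'_perlite = ln(0.0857/0.0417)/(2πk) = 0.7204/(2π·0.0637) = 1.800 m·K/W
  R'_cast iron = ln(0.0903/0.0857)/(2πk) = 0.05228/(2π·47.2) = 1.763×10^-4 m·K/W
  R'_brass = ln(0.0994/0.0903)/(2πk) = 0.09601/(2π·97.0) = 1.575×10^-4 m·K/W
ΣR = 0.001499 + 1.800 + 1.763×10^-4 + 1.575×10^-4 = 1.802 m·K/W
Q' = ΔT/ΣR = (485 °C − 35.5 °C)/1.802 = 249 W/m

Q' = 249 W/m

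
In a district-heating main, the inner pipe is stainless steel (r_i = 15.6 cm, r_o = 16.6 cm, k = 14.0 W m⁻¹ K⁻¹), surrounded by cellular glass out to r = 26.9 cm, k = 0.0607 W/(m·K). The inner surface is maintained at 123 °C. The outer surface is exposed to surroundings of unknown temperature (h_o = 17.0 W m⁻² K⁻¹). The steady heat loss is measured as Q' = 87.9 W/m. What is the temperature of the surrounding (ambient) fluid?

Sum the resistances:
  R'_stainless steel = ln(0.166/0.156)/(2πk) = 0.06213/(2π·14.0) = 7.063×10^-4 m·K/W
  R'_cellular glass = ln(0.269/0.166)/(2πk) = 0.4827/(2π·0.0607) = 1.266 m·K/W
  R'_conv,out = 1/(2πr h) = 1/(2π·0.269·17.0) = 0.03480 m·K/W
ΣR = 1.301 m·K/W
ΔT = Q'·ΣR = 87.9 × 1.301 = 114.4 K
Heat flows outward, so T_out = T_in − ΔT = 123 − 114.4 = 8.6 °C

T_out = 8.6 °C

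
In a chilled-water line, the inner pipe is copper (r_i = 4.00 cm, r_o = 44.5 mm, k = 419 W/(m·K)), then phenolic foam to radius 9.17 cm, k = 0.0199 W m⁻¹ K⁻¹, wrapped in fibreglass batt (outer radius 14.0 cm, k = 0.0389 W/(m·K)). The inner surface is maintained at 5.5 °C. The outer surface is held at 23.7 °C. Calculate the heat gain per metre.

Q' = 2.42 W/m

Treat each layer as a resistance in series:
  R'_copper = ln(0.0445/0.0400)/(2πk) = 0.1066/(2π·419) = 4.050×10^-5 m·K/W
  R'_phenolic foam = ln(0.0917/0.0445)/(2πk) = 0.7230/(2π·0.0199) = 5.783 m·K/W
  R'_fibreglass batt = ln(0.140/0.0917)/(2πk) = 0.4231/(2π·0.0389) = 1.731 m·K/W
ΣR = 4.050×10^-5 + 5.783 + 1.731 = 7.514 m·K/W
Q' = ΔT/ΣR = (5.5 °C − 23.7 °C)/7.514 = -2.42 W/m
(Negative Q' ⇒ heat flows inward; heat gain = 2.42 W/m.)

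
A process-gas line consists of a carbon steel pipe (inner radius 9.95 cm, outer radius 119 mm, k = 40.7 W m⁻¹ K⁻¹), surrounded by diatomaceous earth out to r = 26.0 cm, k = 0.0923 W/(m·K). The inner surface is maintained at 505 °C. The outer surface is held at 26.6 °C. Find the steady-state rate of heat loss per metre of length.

Series thermal resistances, inner to outer:
  R'_carbon steel = ln(0.119/0.0995)/(2πk) = 0.1790/(2π·40.7) = 6.998×10^-4 m·K/W
  R'_diatomaceous earth = ln(0.260/0.119)/(2πk) = 0.7816/(2π·0.0923) = 1.348 m·K/W
ΣR = 6.998×10^-4 + 1.348 = 1.349 m·K/W
Q' = ΔT/ΣR = (505 °C − 26.6 °C)/1.349 = 355 W/m

Q' = 355 W/m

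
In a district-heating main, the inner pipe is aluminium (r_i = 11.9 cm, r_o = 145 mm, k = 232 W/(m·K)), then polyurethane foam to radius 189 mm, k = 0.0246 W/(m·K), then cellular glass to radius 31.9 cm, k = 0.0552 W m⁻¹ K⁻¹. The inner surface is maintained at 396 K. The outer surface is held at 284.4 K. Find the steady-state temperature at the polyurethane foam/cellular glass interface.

Resistance network (inner→outer):
  R'_aluminium = ln(0.145/0.119)/(2πk) = 0.1976/(2π·232) = 1.356×10^-4 m·K/W
  R'_polyurethane foam = ln(0.189/0.145)/(2πk) = 0.2650/(2π·0.0246) = 1.715 m·K/W
  R'_cellular glass = ln(0.319/0.189)/(2πk) = 0.5234/(2π·0.0552) = 1.509 m·K/W
ΣR = 1.356×10^-4 + 1.715 + 1.509 = 3.224 m·K/W
Q' = ΔT/ΣR = (396 K − 284.4 K)/3.224 = 34.62 W/m
From the inner boundary to the polyurethane foam/cellular glass interface, ΣR_partial = 1.715 m·K/W.
T_interface = T_in − Q'·ΣR_partial = 396 K − (34.62)(1.715) = 336.6 K

T = 336.6 K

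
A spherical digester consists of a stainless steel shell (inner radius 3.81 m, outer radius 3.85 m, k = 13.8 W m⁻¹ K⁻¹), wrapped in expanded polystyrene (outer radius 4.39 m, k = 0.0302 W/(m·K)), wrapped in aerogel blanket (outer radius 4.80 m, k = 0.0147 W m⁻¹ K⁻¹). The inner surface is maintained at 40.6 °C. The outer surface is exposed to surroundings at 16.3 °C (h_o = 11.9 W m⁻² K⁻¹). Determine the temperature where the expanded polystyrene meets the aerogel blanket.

T = 29.8 °C

Treat each layer as a resistance in series:
  R_stainless steel = (1/3.81 − 1/3.85)/(4πk) = 0.002727/(4π·13.8) = 1.572×10^-5 K/W
  R_expanded polystyrene = (1/3.85 − 1/4.39)/(4πk) = 0.03195/(4π·0.0302) = 0.08419 K/W
  R_aerogel blanket = (1/4.39 − 1/4.80)/(4πk) = 0.01946/(4π·0.0147) = 0.1053 K/W
  R_conv,out = 1/(4πr²h) = 1/(4π·4.80²·11.9) = 2.902×10^-4 K/W
ΣR = 1.572×10^-5 + 0.08419 + 0.1053 + 2.902×10^-4 = 0.1898 K/W
Q = ΔT/ΣR = (40.6 °C − 16.3 °C)/0.1898 = 128.0 W
From the inner boundary to the expanded polystyrene/aerogel blanket interface, ΣR_partial = 0.08421 K/W.
T_interface = T_in − Q·ΣR_partial = 40.6 °C − (128.0)(0.08421) = 29.8 °C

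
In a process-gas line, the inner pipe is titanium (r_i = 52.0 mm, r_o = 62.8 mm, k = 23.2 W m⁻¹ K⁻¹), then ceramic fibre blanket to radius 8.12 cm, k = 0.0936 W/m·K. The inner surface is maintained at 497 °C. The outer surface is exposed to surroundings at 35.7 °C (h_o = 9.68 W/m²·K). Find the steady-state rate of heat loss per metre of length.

Treat each layer as a resistance in series:
  R'_titanium = ln(0.0628/0.0520)/(2πk) = 0.1887/(2π·23.2) = 0.001295 m·K/W
  R'_ceramic fibre blanket = ln(0.0812/0.0628)/(2πk) = 0.2570/(2π·0.0936) = 0.4369 m·K/W
  R'_conv,out = 1/(2πr h) = 1/(2π·0.0812·9.68) = 0.2025 m·K/W
ΣR = 0.001295 + 0.4369 + 0.2025 = 0.6407 m·K/W
Q' = ΔT/ΣR = (497 °C − 35.7 °C)/0.6407 = 720 W/m

Q' = 720 W/m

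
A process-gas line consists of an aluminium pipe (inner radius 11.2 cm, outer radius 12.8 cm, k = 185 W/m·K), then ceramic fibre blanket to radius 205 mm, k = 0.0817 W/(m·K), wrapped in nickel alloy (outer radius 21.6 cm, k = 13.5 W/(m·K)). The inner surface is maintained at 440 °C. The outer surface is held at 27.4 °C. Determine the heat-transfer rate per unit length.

Treat each layer as a resistance in series:
  R'_aluminium = ln(0.128/0.112)/(2πk) = 0.1335/(2π·185) = 1.149×10^-4 m·K/W
  R'_ceramic fibre blanket = ln(0.205/0.128)/(2πk) = 0.4710/(2π·0.0817) = 0.9175 m·K/W
  R'_nickel alloy = ln(0.216/0.205)/(2πk) = 0.05227/(2π·13.5) = 6.162×10^-4 m·K/W
ΣR = 1.149×10^-4 + 0.9175 + 6.162×10^-4 = 0.9182 m·K/W
Q' = ΔT/ΣR = (440 °C − 27.4 °C)/0.9182 = 449 W/m

Q' = 449 W/m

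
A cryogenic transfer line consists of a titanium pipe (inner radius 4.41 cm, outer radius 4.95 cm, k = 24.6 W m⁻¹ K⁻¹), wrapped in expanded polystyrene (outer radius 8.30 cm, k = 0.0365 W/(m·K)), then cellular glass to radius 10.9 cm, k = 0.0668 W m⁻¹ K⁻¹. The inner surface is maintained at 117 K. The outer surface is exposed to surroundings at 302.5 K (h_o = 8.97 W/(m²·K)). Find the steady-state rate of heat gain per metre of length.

Q' = 60.5 W/m

Treat each layer as a resistance in series:
  R'_titanium = ln(0.0495/0.0441)/(2πk) = 0.1155/(2π·24.6) = 7.473×10^-4 m·K/W
  R'_expanded polystyrene = ln(0.0830/0.0495)/(2πk) = 0.5169/(2π·0.0365) = 2.254 m·K/W
  R'_cellular glass = ln(0.109/0.0830)/(2πk) = 0.2725/(2π·0.0668) = 0.6493 m·K/W
  R'_conv,out = 1/(2πr h) = 1/(2π·0.109·8.97) = 0.1628 m·K/W
ΣR = 7.473×10^-4 + 2.254 + 0.6493 + 0.1628 = 3.067 m·K/W
Q' = ΔT/ΣR = (117 K − 302.5 K)/3.067 = -60.5 W/m
(Negative Q' ⇒ heat flows inward; heat gain = 60.5 W/m.)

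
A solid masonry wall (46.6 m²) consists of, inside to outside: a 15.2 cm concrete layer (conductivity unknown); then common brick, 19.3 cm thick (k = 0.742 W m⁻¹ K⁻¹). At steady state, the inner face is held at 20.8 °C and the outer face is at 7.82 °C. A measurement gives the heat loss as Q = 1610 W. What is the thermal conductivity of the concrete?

ΣR = ΔT/Q = |20.8 − 7.82|/1610 = 0.008062 K/W
Known resistances:
  R_common brick = L/(kA) = 0.193/(0.742·46.6) = 0.005582 K/W
R_concrete = ΣR − ΣR_known = 0.008062 − 0.005582 = 0.002480 K/W
L/(kA) = 0.002480 ⇒ k = 0.152/(0.002480·46.6) = 1.32 W/m·K

k = 1.32 W/m·K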